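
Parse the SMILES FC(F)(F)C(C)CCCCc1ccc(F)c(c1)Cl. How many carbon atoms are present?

13

Count every carbon token in the SMILES (each C, including those in ring-closure positions and inside branches).
Carbon count: 13.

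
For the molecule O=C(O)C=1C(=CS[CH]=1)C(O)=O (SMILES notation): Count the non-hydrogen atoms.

11

Every atom symbol written in the SMILES (organic subset) is one heavy atom; implicit H are not written.
Heavy atoms by element → C:6, O:4, S:1.
Total: 11.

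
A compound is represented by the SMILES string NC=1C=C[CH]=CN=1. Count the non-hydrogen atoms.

7

Every atom symbol written in the SMILES (organic subset) is one heavy atom; implicit H are not written.
Heavy atoms by element → C:5, N:2.
Total: 7.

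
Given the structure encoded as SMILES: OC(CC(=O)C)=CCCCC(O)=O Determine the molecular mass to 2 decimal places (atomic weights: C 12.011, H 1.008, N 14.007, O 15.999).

186.21 g/mol

First, the molecular formula is C9H14O4 (counting implicit H from valence).
  C: 9 × 12.011 = 108.099
  H: 14 × 1.008 = 14.112
  O: 4 × 15.999 = 63.996
Sum: 9×12.011 + 14×1.008 + 4×15.999 = 186.207 → 186.21 g/mol.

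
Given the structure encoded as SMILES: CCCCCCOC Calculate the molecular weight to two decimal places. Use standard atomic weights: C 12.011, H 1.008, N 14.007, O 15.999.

First, the molecular formula is C7H16O (counting implicit H from valence).
  C: 7 × 12.011 = 84.077
  H: 16 × 1.008 = 16.128
  O: 1 × 15.999 = 15.999
Sum: 7×12.011 + 16×1.008 + 1×15.999 = 116.204 → 116.20 g/mol.

116.20 g/mol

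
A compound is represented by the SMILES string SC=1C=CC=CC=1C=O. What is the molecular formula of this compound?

Walk through each heavy atom and fill implicit hydrogens from standard valence (C 4, N 3, O 2, S 2, halogen 1):
  atom 1: S, bond orders sum to 1 (valence 2) → 1 H
  atom 2: C, bond orders sum to 4 (valence 4) → 0 H
  atom 3: C, bond orders sum to 3 (valence 4) → 1 H
  atom 4: C, bond orders sum to 3 (valence 4) → 1 H
  atom 5: C, bond orders sum to 3 (valence 4) → 1 H
  atom 6: C, bond orders sum to 3 (valence 4) → 1 H
  atom 7: C, bond orders sum to 4 (valence 4) → 0 H
  atom 8: C, bond orders sum to 3 (valence 4) → 1 H
  atom 9: O, bond orders sum to 2 (valence 2) → 0 H
Totals → C:7, H:6, O:1, S:1.
In Hill order: C7H6OS.

C7H6OS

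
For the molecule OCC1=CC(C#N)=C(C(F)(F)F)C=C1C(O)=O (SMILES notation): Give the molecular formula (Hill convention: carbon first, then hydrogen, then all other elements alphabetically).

Walk through each heavy atom and fill implicit hydrogens from standard valence (C 4, N 3, O 2, S 2, halogen 1):
  atom 1: O, bond orders sum to 1 (valence 2) → 1 H
  atom 2: C, bond orders sum to 2 (valence 4) → 2 H
  atom 3: C, bond orders sum to 4 (valence 4) → 0 H
  atom 4: C, bond orders sum to 3 (valence 4) → 1 H
  atom 5: C, bond orders sum to 4 (valence 4) → 0 H
  atom 6: C, bond orders sum to 4 (valence 4) → 0 H
  atom 7: N, bond orders sum to 3 (valence 3) → 0 H
  atom 8: C, bond orders sum to 4 (valence 4) → 0 H
  atom 9: C, bond orders sum to 4 (valence 4) → 0 H
  atom 10: F (halogen, monovalent) → 0 H
  atom 11: F (halogen, monovalent) → 0 H
  atom 12: F (halogen, monovalent) → 0 H
  atom 13: C, bond orders sum to 3 (valence 4) → 1 H
  atom 14: C, bond orders sum to 4 (valence 4) → 0 H
  atom 15: C, bond orders sum to 4 (valence 4) → 0 H
  atom 16: O, bond orders sum to 1 (valence 2) → 1 H
  atom 17: O, bond orders sum to 2 (valence 2) → 0 H
Totals → C:10, H:6, F:3, N:1, O:3.
In Hill order: C10H6F3NO3.

C10H6F3NO3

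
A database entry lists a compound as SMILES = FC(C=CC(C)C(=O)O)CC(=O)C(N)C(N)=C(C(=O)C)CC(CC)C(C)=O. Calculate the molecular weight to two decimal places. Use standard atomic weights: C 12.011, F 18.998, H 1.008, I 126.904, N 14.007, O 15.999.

384.45 g/mol

First, the molecular formula is C19H29FN2O5 (counting implicit H from valence).
  C: 19 × 12.011 = 228.209
  F: 1 × 18.998 = 18.998
  H: 29 × 1.008 = 29.232
  N: 2 × 14.007 = 28.014
  O: 5 × 15.999 = 79.995
Sum: 19×12.011 + 1×18.998 + 29×1.008 + 2×14.007 + 5×15.999 = 384.448 → 384.45 g/mol.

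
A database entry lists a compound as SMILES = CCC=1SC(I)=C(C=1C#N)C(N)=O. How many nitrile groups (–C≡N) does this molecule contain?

1

The nitrile motif appears at heavy-atom position 9 in the SMILES.
Other groups present: 1 amide.
Nitrile count: 1.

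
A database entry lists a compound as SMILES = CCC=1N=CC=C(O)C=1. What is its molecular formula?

Walk through each heavy atom and fill implicit hydrogens from standard valence (C 4, N 3, O 2, S 2, halogen 1):
  atom 1: C, bond orders sum to 1 (valence 4) → 3 H
  atom 2: C, bond orders sum to 2 (valence 4) → 2 H
  atom 3: C, bond orders sum to 4 (valence 4) → 0 H
  atom 4: N, bond orders sum to 3 (valence 3) → 0 H
  atom 5: C, bond orders sum to 3 (valence 4) → 1 H
  atom 6: C, bond orders sum to 3 (valence 4) → 1 H
  atom 7: C, bond orders sum to 4 (valence 4) → 0 H
  atom 8: O, bond orders sum to 1 (valence 2) → 1 H
  atom 9: C, bond orders sum to 3 (valence 4) → 1 H
Totals → C:7, H:9, N:1, O:1.

C7H9NO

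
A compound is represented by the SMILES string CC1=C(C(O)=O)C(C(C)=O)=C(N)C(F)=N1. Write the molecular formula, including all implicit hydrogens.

Walk through each heavy atom and fill implicit hydrogens from standard valence (C 4, N 3, O 2, S 2, halogen 1):
  atom 1: C, bond orders sum to 1 (valence 4) → 3 H
  atom 2: C, bond orders sum to 4 (valence 4) → 0 H
  atom 3: C, bond orders sum to 4 (valence 4) → 0 H
  atom 4: C, bond orders sum to 4 (valence 4) → 0 H
  atom 5: O, bond orders sum to 1 (valence 2) → 1 H
  atom 6: O, bond orders sum to 2 (valence 2) → 0 H
  atom 7: C, bond orders sum to 4 (valence 4) → 0 H
  atom 8: C, bond orders sum to 4 (valence 4) → 0 H
  atom 9: C, bond orders sum to 1 (valence 4) → 3 H
  atom 10: O, bond orders sum to 2 (valence 2) → 0 H
  atom 11: C, bond orders sum to 4 (valence 4) → 0 H
  atom 12: N, bond orders sum to 1 (valence 3) → 2 H
  atom 13: C, bond orders sum to 4 (valence 4) → 0 H
  atom 14: F (halogen, monovalent) → 0 H
  atom 15: N, bond orders sum to 3 (valence 3) → 0 H
Totals → C:9, H:9, F:1, N:2, O:3.
In Hill order: C9H9FN2O3.

C9H9FN2O3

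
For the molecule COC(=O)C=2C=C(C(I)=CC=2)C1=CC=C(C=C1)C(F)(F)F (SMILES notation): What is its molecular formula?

Walk through each heavy atom and fill implicit hydrogens from standard valence (C 4, N 3, O 2, S 2, halogen 1):
  atom 1: C, bond orders sum to 1 (valence 4) → 3 H
  atom 2: O, bond orders sum to 2 (valence 2) → 0 H
  atom 3: C, bond orders sum to 4 (valence 4) → 0 H
  atom 4: O, bond orders sum to 2 (valence 2) → 0 H
  atom 5: C, bond orders sum to 4 (valence 4) → 0 H
  atom 6: C, bond orders sum to 3 (valence 4) → 1 H
  atom 7: C, bond orders sum to 4 (valence 4) → 0 H
  atom 8: C, bond orders sum to 4 (valence 4) → 0 H
  atom 9: I (halogen, monovalent) → 0 H
  atom 10: C, bond orders sum to 3 (valence 4) → 1 H
  atom 11: C, bond orders sum to 3 (valence 4) → 1 H
  atom 12: C, bond orders sum to 4 (valence 4) → 0 H
  atom 13: C, bond orders sum to 3 (valence 4) → 1 H
  atom 14: C, bond orders sum to 3 (valence 4) → 1 H
  atom 15: C, bond orders sum to 4 (valence 4) → 0 H
  atom 16: C, bond orders sum to 3 (valence 4) → 1 H
  atom 17: C, bond orders sum to 3 (valence 4) → 1 H
  atom 18: C, bond orders sum to 4 (valence 4) → 0 H
  atom 19: F (halogen, monovalent) → 0 H
  atom 20: F (halogen, monovalent) → 0 H
  atom 21: F (halogen, monovalent) → 0 H
Totals → C:15, H:10, F:3, I:1, O:2.
In Hill order: C15H10F3IO2.

C15H10F3IO2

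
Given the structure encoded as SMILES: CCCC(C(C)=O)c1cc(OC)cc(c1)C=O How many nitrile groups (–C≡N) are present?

0

Scan the SMILES for the nitrile motif — none present.
Groups that are present: 1 aldehyde, 1 ether, 1 ketone.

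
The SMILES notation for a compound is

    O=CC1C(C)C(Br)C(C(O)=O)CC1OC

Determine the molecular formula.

Walk through each heavy atom and fill implicit hydrogens from standard valence (C 4, N 3, O 2, S 2, halogen 1):
  atom 1: O, bond orders sum to 2 (valence 2) → 0 H
  atom 2: C, bond orders sum to 3 (valence 4) → 1 H
  atom 3: C, bond orders sum to 3 (valence 4) → 1 H
  atom 4: C, bond orders sum to 3 (valence 4) → 1 H
  atom 5: C, bond orders sum to 1 (valence 4) → 3 H
  atom 6: C, bond orders sum to 3 (valence 4) → 1 H
  atom 7: Br (halogen, monovalent) → 0 H
  atom 8: C, bond orders sum to 3 (valence 4) → 1 H
  atom 9: C, bond orders sum to 4 (valence 4) → 0 H
  atom 10: O, bond orders sum to 1 (valence 2) → 1 H
  atom 11: O, bond orders sum to 2 (valence 2) → 0 H
  atom 12: C, bond orders sum to 2 (valence 4) → 2 H
  atom 13: C, bond orders sum to 3 (valence 4) → 1 H
  atom 14: O, bond orders sum to 2 (valence 2) → 0 H
  atom 15: C, bond orders sum to 1 (valence 4) → 3 H
Totals → C:10, H:15, Br:1, O:4.
In Hill order: C10H15BrO4.

C10H15BrO4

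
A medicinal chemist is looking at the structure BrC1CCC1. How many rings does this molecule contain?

In SMILES, each pair of matching ring-closure digits denotes one ring-closing bond; the number of such bonds equals the number of independent rings.
Ring-closure bonds here: 1.

1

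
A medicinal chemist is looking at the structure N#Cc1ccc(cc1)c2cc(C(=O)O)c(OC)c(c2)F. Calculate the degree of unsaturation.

11

Molecular formula: C15H10FNO3.
DoU = (2C + 2 + N − H − X) / 2, where X is the halogen count and O/S are ignored.
    = (2·15 + 2 + 1 − 10 − 1) / 2 = 22 / 2 = 11.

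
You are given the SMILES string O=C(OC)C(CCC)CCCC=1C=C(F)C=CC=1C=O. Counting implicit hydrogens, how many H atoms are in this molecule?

21

Walk through each heavy atom and fill implicit hydrogens from standard valence (C 4, N 3, O 2, S 2, halogen 1):
  atom 1: O, bond orders sum to 2 (valence 2) → 0 H
  atom 2: C, bond orders sum to 4 (valence 4) → 0 H
  atom 3: O, bond orders sum to 2 (valence 2) → 0 H
  atom 4: C, bond orders sum to 1 (valence 4) → 3 H
  atom 5: C, bond orders sum to 3 (valence 4) → 1 H
  atom 6: C, bond orders sum to 2 (valence 4) → 2 H
  atom 7: C, bond orders sum to 2 (valence 4) → 2 H
  atom 8: C, bond orders sum to 1 (valence 4) → 3 H
  atom 9: C, bond orders sum to 2 (valence 4) → 2 H
  atom 10: C, bond orders sum to 2 (valence 4) → 2 H
  atom 11: C, bond orders sum to 2 (valence 4) → 2 H
  atom 12: C, bond orders sum to 4 (valence 4) → 0 H
  atom 13: C, bond orders sum to 3 (valence 4) → 1 H
  atom 14: C, bond orders sum to 4 (valence 4) → 0 H
  atom 15: F (halogen, monovalent) → 0 H
  atom 16: C, bond orders sum to 3 (valence 4) → 1 H
  atom 17: C, bond orders sum to 3 (valence 4) → 1 H
  atom 18: C, bond orders sum to 4 (valence 4) → 0 H
  atom 19: C, bond orders sum to 3 (valence 4) → 1 H
  atom 20: O, bond orders sum to 2 (valence 2) → 0 H
Total hydrogens: 21.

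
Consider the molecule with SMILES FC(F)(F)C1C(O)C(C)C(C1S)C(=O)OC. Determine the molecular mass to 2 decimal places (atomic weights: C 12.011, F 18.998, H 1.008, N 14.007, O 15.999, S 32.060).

258.25 g/mol

First, the molecular formula is C9H13F3O3S (counting implicit H from valence).
  C: 9 × 12.011 = 108.099
  F: 3 × 18.998 = 56.994
  H: 13 × 1.008 = 13.104
  O: 3 × 15.999 = 47.997
  S: 1 × 32.060 = 32.060
Sum: 9×12.011 + 3×18.998 + 13×1.008 + 3×15.999 + 1×32.060 = 258.254 → 258.25 g/mol.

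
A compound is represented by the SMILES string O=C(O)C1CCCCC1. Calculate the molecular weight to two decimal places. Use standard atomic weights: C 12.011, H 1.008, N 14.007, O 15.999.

First, the molecular formula is C7H12O2 (counting implicit H from valence).
  C: 7 × 12.011 = 84.077
  H: 12 × 1.008 = 12.096
  O: 2 × 15.999 = 31.998
Sum: 7×12.011 + 12×1.008 + 2×15.999 = 128.171 → 128.17 g/mol.

128.17 g/mol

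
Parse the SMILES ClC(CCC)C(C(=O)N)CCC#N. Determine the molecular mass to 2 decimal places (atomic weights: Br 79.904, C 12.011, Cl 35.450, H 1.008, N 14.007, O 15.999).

First, the molecular formula is C9H15ClN2O (counting implicit H from valence).
  C: 9 × 12.011 = 108.099
  Cl: 1 × 35.450 = 35.450
  H: 15 × 1.008 = 15.120
  N: 2 × 14.007 = 28.014
  O: 1 × 15.999 = 15.999
Sum: 9×12.011 + 1×35.450 + 15×1.008 + 2×14.007 + 1×15.999 = 202.682 → 202.68 g/mol.

202.68 g/mol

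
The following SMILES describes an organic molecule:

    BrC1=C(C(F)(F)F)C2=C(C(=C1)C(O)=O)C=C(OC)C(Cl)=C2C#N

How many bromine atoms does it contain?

1

Scan the SMILES for Br atoms (remember two-letter symbols like Cl and Br are single atoms).
Bromine count: 1.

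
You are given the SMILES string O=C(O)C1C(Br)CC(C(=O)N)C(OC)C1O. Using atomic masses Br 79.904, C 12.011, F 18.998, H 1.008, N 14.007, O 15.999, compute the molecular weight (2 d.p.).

First, the molecular formula is C9H14BrNO5 (counting implicit H from valence).
  Br: 1 × 79.904 = 79.904
  C: 9 × 12.011 = 108.099
  H: 14 × 1.008 = 14.112
  N: 1 × 14.007 = 14.007
  O: 5 × 15.999 = 79.995
Sum: 1×79.904 + 9×12.011 + 14×1.008 + 1×14.007 + 5×15.999 = 296.117 → 296.12 g/mol.

296.12 g/mol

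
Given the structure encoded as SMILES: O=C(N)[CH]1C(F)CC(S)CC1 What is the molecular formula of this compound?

C7H12FNOS

Walk through each heavy atom and fill implicit hydrogens from standard valence (C 4, N 3, O 2, S 2, halogen 1):
  atom 1: O, bond orders sum to 2 (valence 2) → 0 H
  atom 2: C, bond orders sum to 4 (valence 4) → 0 H
  atom 3: N, bond orders sum to 1 (valence 3) → 2 H
  atom 4: C with explicit H count 1
  atom 5: C, bond orders sum to 3 (valence 4) → 1 H
  atom 6: F (halogen, monovalent) → 0 H
  atom 7: C, bond orders sum to 2 (valence 4) → 2 H
  atom 8: C, bond orders sum to 3 (valence 4) → 1 H
  atom 9: S, bond orders sum to 1 (valence 2) → 1 H
  atom 10: C, bond orders sum to 2 (valence 4) → 2 H
  atom 11: C, bond orders sum to 2 (valence 4) → 2 H
Totals → C:7, H:12, F:1, N:1, O:1, S:1.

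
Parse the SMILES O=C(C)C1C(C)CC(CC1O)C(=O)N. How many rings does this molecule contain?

In SMILES, each pair of matching ring-closure digits denotes one ring-closing bond; the number of such bonds equals the number of independent rings.
Ring-closure bonds here: 1.

1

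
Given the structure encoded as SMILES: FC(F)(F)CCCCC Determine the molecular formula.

C6H11F3

Walk through each heavy atom and fill implicit hydrogens from standard valence (C 4, N 3, O 2, S 2, halogen 1):
  atom 1: F (halogen, monovalent) → 0 H
  atom 2: C, bond orders sum to 4 (valence 4) → 0 H
  atom 3: F (halogen, monovalent) → 0 H
  atom 4: F (halogen, monovalent) → 0 H
  atom 5: C, bond orders sum to 2 (valence 4) → 2 H
  atom 6: C, bond orders sum to 2 (valence 4) → 2 H
  atom 7: C, bond orders sum to 2 (valence 4) → 2 H
  atom 8: C, bond orders sum to 2 (valence 4) → 2 H
  atom 9: C, bond orders sum to 1 (valence 4) → 3 H
Totals → C:6, H:11, F:3.
In Hill order: C6H11F3.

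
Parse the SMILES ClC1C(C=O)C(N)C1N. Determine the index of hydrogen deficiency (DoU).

2

Molecular formula: C5H9ClN2O.
DoU = (2C + 2 + N − H − X) / 2, where X is the halogen count and O/S are ignored.
    = (2·5 + 2 + 2 − 9 − 1) / 2 = 4 / 2 = 2.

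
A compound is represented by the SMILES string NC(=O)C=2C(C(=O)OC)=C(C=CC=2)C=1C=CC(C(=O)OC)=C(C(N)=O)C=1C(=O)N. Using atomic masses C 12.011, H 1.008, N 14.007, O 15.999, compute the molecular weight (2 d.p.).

First, the molecular formula is C19H17N3O7 (counting implicit H from valence).
  C: 19 × 12.011 = 228.209
  H: 17 × 1.008 = 17.136
  N: 3 × 14.007 = 42.021
  O: 7 × 15.999 = 111.993
Sum: 19×12.011 + 17×1.008 + 3×14.007 + 7×15.999 = 399.359 → 399.36 g/mol.

399.36 g/mol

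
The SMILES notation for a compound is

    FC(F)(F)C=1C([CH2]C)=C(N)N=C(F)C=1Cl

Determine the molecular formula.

Walk through each heavy atom and fill implicit hydrogens from standard valence (C 4, N 3, O 2, S 2, halogen 1):
  atom 1: F (halogen, monovalent) → 0 H
  atom 2: C, bond orders sum to 4 (valence 4) → 0 H
  atom 3: F (halogen, monovalent) → 0 H
  atom 4: F (halogen, monovalent) → 0 H
  atom 5: C, bond orders sum to 4 (valence 4) → 0 H
  atom 6: C, bond orders sum to 4 (valence 4) → 0 H
  atom 7: C with explicit H count 2
  atom 8: C, bond orders sum to 1 (valence 4) → 3 H
  atom 9: C, bond orders sum to 4 (valence 4) → 0 H
  atom 10: N, bond orders sum to 1 (valence 3) → 2 H
  atom 11: N, bond orders sum to 3 (valence 3) → 0 H
  atom 12: C, bond orders sum to 4 (valence 4) → 0 H
  atom 13: F (halogen, monovalent) → 0 H
  atom 14: C, bond orders sum to 4 (valence 4) → 0 H
  atom 15: Cl (halogen, monovalent) → 0 H
Totals → C:8, H:7, Cl:1, F:4, N:2.

C8H7ClF4N2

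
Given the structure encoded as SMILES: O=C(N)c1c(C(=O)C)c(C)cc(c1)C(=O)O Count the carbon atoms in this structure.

Count every carbon token in the SMILES (each C, including those in ring-closure positions and inside branches).
Carbon count: 11.

11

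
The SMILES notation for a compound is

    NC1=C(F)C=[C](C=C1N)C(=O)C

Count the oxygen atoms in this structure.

Scan the SMILES for O atoms (remember two-letter symbols like Cl and Br are single atoms).
Oxygen count: 1.

1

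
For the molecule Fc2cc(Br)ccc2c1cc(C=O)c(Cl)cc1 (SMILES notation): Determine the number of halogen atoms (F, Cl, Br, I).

3

Halogen atoms appear at heavy-atom positions 1, 5, 15 (1×Br, 1×Cl, 1×F).
Other groups present: 1 aldehyde.
Halogen count: 3.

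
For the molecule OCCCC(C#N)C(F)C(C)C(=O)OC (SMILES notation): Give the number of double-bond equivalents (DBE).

3

Degree of unsaturation = (number of rings) + (number of π bonds).
Ring closures in the SMILES: 0.
π bonds: 1 double bond (each 1 DoU), 1 triple bond (each 2 DoU) → 3 DoU from unsaturation.
Total DoU = 0 + 3 = 3.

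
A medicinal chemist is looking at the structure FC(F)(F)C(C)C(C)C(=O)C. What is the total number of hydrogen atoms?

Walk through each heavy atom and fill implicit hydrogens from standard valence (C 4, N 3, O 2, S 2, halogen 1):
  atom 1: F (halogen, monovalent) → 0 H
  atom 2: C, bond orders sum to 4 (valence 4) → 0 H
  atom 3: F (halogen, monovalent) → 0 H
  atom 4: F (halogen, monovalent) → 0 H
  atom 5: C, bond orders sum to 3 (valence 4) → 1 H
  atom 6: C, bond orders sum to 1 (valence 4) → 3 H
  atom 7: C, bond orders sum to 3 (valence 4) → 1 H
  atom 8: C, bond orders sum to 1 (valence 4) → 3 H
  atom 9: C, bond orders sum to 4 (valence 4) → 0 H
  atom 10: O, bond orders sum to 2 (valence 2) → 0 H
  atom 11: C, bond orders sum to 1 (valence 4) → 3 H
Total hydrogens: 11.

11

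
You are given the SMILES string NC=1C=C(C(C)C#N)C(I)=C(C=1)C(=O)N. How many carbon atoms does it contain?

Count every carbon token in the SMILES (each C, including those in ring-closure positions and inside branches).
Carbon count: 10.

10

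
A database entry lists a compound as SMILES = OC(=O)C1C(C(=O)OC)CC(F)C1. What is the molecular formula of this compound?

Walk through each heavy atom and fill implicit hydrogens from standard valence (C 4, N 3, O 2, S 2, halogen 1):
  atom 1: O, bond orders sum to 1 (valence 2) → 1 H
  atom 2: C, bond orders sum to 4 (valence 4) → 0 H
  atom 3: O, bond orders sum to 2 (valence 2) → 0 H
  atom 4: C, bond orders sum to 3 (valence 4) → 1 H
  atom 5: C, bond orders sum to 3 (valence 4) → 1 H
  atom 6: C, bond orders sum to 4 (valence 4) → 0 H
  atom 7: O, bond orders sum to 2 (valence 2) → 0 H
  atom 8: O, bond orders sum to 2 (valence 2) → 0 H
  atom 9: C, bond orders sum to 1 (valence 4) → 3 H
  atom 10: C, bond orders sum to 2 (valence 4) → 2 H
  atom 11: C, bond orders sum to 3 (valence 4) → 1 H
  atom 12: F (halogen, monovalent) → 0 H
  atom 13: C, bond orders sum to 2 (valence 4) → 2 H
Totals → C:8, H:11, F:1, O:4.
In Hill order: C8H11FO4.

C8H11FO4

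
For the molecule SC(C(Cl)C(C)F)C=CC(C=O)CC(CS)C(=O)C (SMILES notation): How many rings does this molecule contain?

In SMILES, each pair of matching ring-closure digits denotes one ring-closing bond; the number of such bonds equals the number of independent rings.
Ring-closure bonds here: 0.

0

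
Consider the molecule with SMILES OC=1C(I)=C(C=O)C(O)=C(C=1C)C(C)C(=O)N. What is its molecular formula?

Walk through each heavy atom and fill implicit hydrogens from standard valence (C 4, N 3, O 2, S 2, halogen 1):
  atom 1: O, bond orders sum to 1 (valence 2) → 1 H
  atom 2: C, bond orders sum to 4 (valence 4) → 0 H
  atom 3: C, bond orders sum to 4 (valence 4) → 0 H
  atom 4: I (halogen, monovalent) → 0 H
  atom 5: C, bond orders sum to 4 (valence 4) → 0 H
  atom 6: C, bond orders sum to 3 (valence 4) → 1 H
  atom 7: O, bond orders sum to 2 (valence 2) → 0 H
  atom 8: C, bond orders sum to 4 (valence 4) → 0 H
  atom 9: O, bond orders sum to 1 (valence 2) → 1 H
  atom 10: C, bond orders sum to 4 (valence 4) → 0 H
  atom 11: C, bond orders sum to 4 (valence 4) → 0 H
  atom 12: C, bond orders sum to 1 (valence 4) → 3 H
  atom 13: C, bond orders sum to 3 (valence 4) → 1 H
  atom 14: C, bond orders sum to 1 (valence 4) → 3 H
  atom 15: C, bond orders sum to 4 (valence 4) → 0 H
  atom 16: O, bond orders sum to 2 (valence 2) → 0 H
  atom 17: N, bond orders sum to 1 (valence 3) → 2 H
Totals → C:11, H:12, I:1, N:1, O:4.

C11H12INO4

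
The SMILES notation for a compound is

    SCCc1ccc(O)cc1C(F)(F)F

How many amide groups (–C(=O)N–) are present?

0

Scan the SMILES for the amide motif — none present.
Groups that are present: 1 hydroxyl, 1 thiol.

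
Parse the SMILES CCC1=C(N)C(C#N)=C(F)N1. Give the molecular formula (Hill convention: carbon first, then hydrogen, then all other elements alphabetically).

C7H8FN3

Walk through each heavy atom and fill implicit hydrogens from standard valence (C 4, N 3, O 2, S 2, halogen 1):
  atom 1: C, bond orders sum to 1 (valence 4) → 3 H
  atom 2: C, bond orders sum to 2 (valence 4) → 2 H
  atom 3: C, bond orders sum to 4 (valence 4) → 0 H
  atom 4: C, bond orders sum to 4 (valence 4) → 0 H
  atom 5: N, bond orders sum to 1 (valence 3) → 2 H
  atom 6: C, bond orders sum to 4 (valence 4) → 0 H
  atom 7: C, bond orders sum to 4 (valence 4) → 0 H
  atom 8: N, bond orders sum to 3 (valence 3) → 0 H
  atom 9: C, bond orders sum to 4 (valence 4) → 0 H
  atom 10: F (halogen, monovalent) → 0 H
  atom 11: N, bond orders sum to 2 (valence 3) → 1 H
Totals → C:7, H:8, F:1, N:3.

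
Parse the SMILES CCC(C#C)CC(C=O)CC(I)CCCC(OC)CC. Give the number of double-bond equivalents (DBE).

Degree of unsaturation = (number of rings) + (number of π bonds).
Ring closures in the SMILES: 0.
π bonds: 1 double bond (each 1 DoU), 1 triple bond (each 2 DoU) → 3 DoU from unsaturation.
Total DoU = 0 + 3 = 3.

3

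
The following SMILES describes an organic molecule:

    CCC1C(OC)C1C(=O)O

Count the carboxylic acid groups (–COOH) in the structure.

1

The carboxylic acid motif appears at heavy-atom position 8 in the SMILES.
Other groups present: 1 ether.
Carboxylic acid count: 1.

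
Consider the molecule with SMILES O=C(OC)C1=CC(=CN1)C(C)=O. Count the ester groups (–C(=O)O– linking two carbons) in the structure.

The ester motif appears at heavy-atom position 2 in the SMILES.
Other groups present: 1 ketone.
Ester count: 1.

1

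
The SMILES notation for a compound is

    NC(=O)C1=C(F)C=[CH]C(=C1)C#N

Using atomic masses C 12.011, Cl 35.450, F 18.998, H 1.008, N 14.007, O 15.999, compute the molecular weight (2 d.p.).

First, the molecular formula is C8H5FN2O (counting implicit H from valence).
  C: 8 × 12.011 = 96.088
  F: 1 × 18.998 = 18.998
  H: 5 × 1.008 = 5.040
  N: 2 × 14.007 = 28.014
  O: 1 × 15.999 = 15.999
Sum: 8×12.011 + 1×18.998 + 5×1.008 + 2×14.007 + 1×15.999 = 164.139 → 164.14 g/mol.

164.14 g/mol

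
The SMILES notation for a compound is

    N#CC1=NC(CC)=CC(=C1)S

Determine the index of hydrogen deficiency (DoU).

Molecular formula: C8H8N2S.
DoU = (2C + 2 + N − H − X) / 2, where X is the halogen count and O/S are ignored.
    = (2·8 + 2 + 2 − 8 − 0) / 2 = 12 / 2 = 6.

6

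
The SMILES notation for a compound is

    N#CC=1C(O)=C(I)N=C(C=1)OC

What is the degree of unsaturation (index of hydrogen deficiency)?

Molecular formula: C7H5IN2O2.
DoU = (2C + 2 + N − H − X) / 2, where X is the halogen count and O/S are ignored.
    = (2·7 + 2 + 2 − 5 − 1) / 2 = 12 / 2 = 6.

6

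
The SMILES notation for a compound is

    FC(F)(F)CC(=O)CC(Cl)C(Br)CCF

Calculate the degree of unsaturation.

Degree of unsaturation = (number of rings) + (number of π bonds).
Ring closures in the SMILES: 0.
π bonds: 1 double bond (each 1 DoU) → 1 DoU from unsaturation.
Total DoU = 0 + 1 = 1.

1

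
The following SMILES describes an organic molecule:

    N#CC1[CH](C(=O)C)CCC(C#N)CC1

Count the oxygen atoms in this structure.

1

Scan the SMILES for O atoms (remember two-letter symbols like Cl and Br are single atoms).
Oxygen count: 1.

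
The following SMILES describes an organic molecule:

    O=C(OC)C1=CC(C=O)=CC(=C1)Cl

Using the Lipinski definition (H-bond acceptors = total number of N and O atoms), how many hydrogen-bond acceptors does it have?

3

N atoms: 0; O atoms: 3.
Lipinski HBA = 0 + 3 = 3.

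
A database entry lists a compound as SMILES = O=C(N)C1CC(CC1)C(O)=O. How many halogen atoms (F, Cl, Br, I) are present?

0

Scan the SMILES for the halogen motif — none present.
Groups that are present: 1 amide, 1 carboxylic acid.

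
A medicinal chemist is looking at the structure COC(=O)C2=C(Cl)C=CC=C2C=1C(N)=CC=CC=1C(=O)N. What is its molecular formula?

C15H13ClN2O3

Walk through each heavy atom and fill implicit hydrogens from standard valence (C 4, N 3, O 2, S 2, halogen 1):
  atom 1: C, bond orders sum to 1 (valence 4) → 3 H
  atom 2: O, bond orders sum to 2 (valence 2) → 0 H
  atom 3: C, bond orders sum to 4 (valence 4) → 0 H
  atom 4: O, bond orders sum to 2 (valence 2) → 0 H
  atom 5: C, bond orders sum to 4 (valence 4) → 0 H
  atom 6: C, bond orders sum to 4 (valence 4) → 0 H
  atom 7: Cl (halogen, monovalent) → 0 H
  atom 8: C, bond orders sum to 3 (valence 4) → 1 H
  atom 9: C, bond orders sum to 3 (valence 4) → 1 H
  atom 10: C, bond orders sum to 3 (valence 4) → 1 H
  atom 11: C, bond orders sum to 4 (valence 4) → 0 H
  atom 12: C, bond orders sum to 4 (valence 4) → 0 H
  atom 13: C, bond orders sum to 4 (valence 4) → 0 H
  atom 14: N, bond orders sum to 1 (valence 3) → 2 H
  atom 15: C, bond orders sum to 3 (valence 4) → 1 H
  atom 16: C, bond orders sum to 3 (valence 4) → 1 H
  atom 17: C, bond orders sum to 3 (valence 4) → 1 H
  atom 18: C, bond orders sum to 4 (valence 4) → 0 H
  atom 19: C, bond orders sum to 4 (valence 4) → 0 H
  atom 20: O, bond orders sum to 2 (valence 2) → 0 H
  atom 21: N, bond orders sum to 1 (valence 3) → 2 H
Totals → C:15, H:13, Cl:1, N:2, O:3.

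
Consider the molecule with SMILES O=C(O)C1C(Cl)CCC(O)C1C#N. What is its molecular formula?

Walk through each heavy atom and fill implicit hydrogens from standard valence (C 4, N 3, O 2, S 2, halogen 1):
  atom 1: O, bond orders sum to 2 (valence 2) → 0 H
  atom 2: C, bond orders sum to 4 (valence 4) → 0 H
  atom 3: O, bond orders sum to 1 (valence 2) → 1 H
  atom 4: C, bond orders sum to 3 (valence 4) → 1 H
  atom 5: C, bond orders sum to 3 (valence 4) → 1 H
  atom 6: Cl (halogen, monovalent) → 0 H
  atom 7: C, bond orders sum to 2 (valence 4) → 2 H
  atom 8: C, bond orders sum to 2 (valence 4) → 2 H
  atom 9: C, bond orders sum to 3 (valence 4) → 1 H
  atom 10: O, bond orders sum to 1 (valence 2) → 1 H
  atom 11: C, bond orders sum to 3 (valence 4) → 1 H
  atom 12: C, bond orders sum to 4 (valence 4) → 0 H
  atom 13: N, bond orders sum to 3 (valence 3) → 0 H
Totals → C:8, H:10, Cl:1, N:1, O:3.
In Hill order: C8H10ClNO3.

C8H10ClNO3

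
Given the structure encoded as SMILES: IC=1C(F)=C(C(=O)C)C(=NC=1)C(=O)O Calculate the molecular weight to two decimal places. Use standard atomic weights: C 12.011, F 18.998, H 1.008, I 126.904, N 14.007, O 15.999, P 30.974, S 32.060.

First, the molecular formula is C8H5FINO3 (counting implicit H from valence).
  C: 8 × 12.011 = 96.088
  F: 1 × 18.998 = 18.998
  H: 5 × 1.008 = 5.040
  I: 1 × 126.904 = 126.904
  N: 1 × 14.007 = 14.007
  O: 3 × 15.999 = 47.997
Sum: 8×12.011 + 1×18.998 + 5×1.008 + 1×126.904 + 1×14.007 + 3×15.999 = 309.034 → 309.03 g/mol.

309.03 g/mol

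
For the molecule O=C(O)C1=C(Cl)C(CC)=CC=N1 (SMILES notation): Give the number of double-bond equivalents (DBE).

Degree of unsaturation = (number of rings) + (number of π bonds).
Ring closures in the SMILES: 1.
π bonds: 4 double bonds (each 1 DoU) → 4 DoU from unsaturation.
Total DoU = 1 + 4 = 5.

5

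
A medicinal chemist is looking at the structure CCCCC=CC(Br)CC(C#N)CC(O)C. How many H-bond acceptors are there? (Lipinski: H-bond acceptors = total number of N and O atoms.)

2

N atoms: 1; O atoms: 1.
Lipinski HBA = 1 + 1 = 2.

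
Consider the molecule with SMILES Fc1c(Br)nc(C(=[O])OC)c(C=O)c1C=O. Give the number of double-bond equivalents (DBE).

Molecular formula: C9H5BrFNO4.
DoU = (2C + 2 + N − H − X) / 2, where X is the halogen count and O/S are ignored.
    = (2·9 + 2 + 1 − 5 − 2) / 2 = 14 / 2 = 7.

7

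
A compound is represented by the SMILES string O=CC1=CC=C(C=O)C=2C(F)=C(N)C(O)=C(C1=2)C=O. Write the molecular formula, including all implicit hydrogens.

C13H8FNO4

Walk through each heavy atom and fill implicit hydrogens from standard valence (C 4, N 3, O 2, S 2, halogen 1):
  atom 1: O, bond orders sum to 2 (valence 2) → 0 H
  atom 2: C, bond orders sum to 3 (valence 4) → 1 H
  atom 3: C, bond orders sum to 4 (valence 4) → 0 H
  atom 4: C, bond orders sum to 3 (valence 4) → 1 H
  atom 5: C, bond orders sum to 3 (valence 4) → 1 H
  atom 6: C, bond orders sum to 4 (valence 4) → 0 H
  atom 7: C, bond orders sum to 3 (valence 4) → 1 H
  atom 8: O, bond orders sum to 2 (valence 2) → 0 H
  atom 9: C, bond orders sum to 4 (valence 4) → 0 H
  atom 10: C, bond orders sum to 4 (valence 4) → 0 H
  atom 11: F (halogen, monovalent) → 0 H
  atom 12: C, bond orders sum to 4 (valence 4) → 0 H
  atom 13: N, bond orders sum to 1 (valence 3) → 2 H
  atom 14: C, bond orders sum to 4 (valence 4) → 0 H
  atom 15: O, bond orders sum to 1 (valence 2) → 1 H
  atom 16: C, bond orders sum to 4 (valence 4) → 0 H
  atom 17: C, bond orders sum to 4 (valence 4) → 0 H
  atom 18: C, bond orders sum to 3 (valence 4) → 1 H
  atom 19: O, bond orders sum to 2 (valence 2) → 0 H
Totals → C:13, H:8, F:1, N:1, O:4.
In Hill order: C13H8FNO4.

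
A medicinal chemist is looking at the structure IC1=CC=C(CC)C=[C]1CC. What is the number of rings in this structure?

1

In SMILES, each pair of matching ring-closure digits denotes one ring-closing bond; the number of such bonds equals the number of independent rings.
Ring-closure bonds here: 1.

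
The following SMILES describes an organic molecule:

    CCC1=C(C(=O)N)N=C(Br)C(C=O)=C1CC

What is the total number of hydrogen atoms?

13

Walk through each heavy atom and fill implicit hydrogens from standard valence (C 4, N 3, O 2, S 2, halogen 1):
  atom 1: C, bond orders sum to 1 (valence 4) → 3 H
  atom 2: C, bond orders sum to 2 (valence 4) → 2 H
  atom 3: C, bond orders sum to 4 (valence 4) → 0 H
  atom 4: C, bond orders sum to 4 (valence 4) → 0 H
  atom 5: C, bond orders sum to 4 (valence 4) → 0 H
  atom 6: O, bond orders sum to 2 (valence 2) → 0 H
  atom 7: N, bond orders sum to 1 (valence 3) → 2 H
  atom 8: N, bond orders sum to 3 (valence 3) → 0 H
  atom 9: C, bond orders sum to 4 (valence 4) → 0 H
  atom 10: Br (halogen, monovalent) → 0 H
  atom 11: C, bond orders sum to 4 (valence 4) → 0 H
  atom 12: C, bond orders sum to 3 (valence 4) → 1 H
  atom 13: O, bond orders sum to 2 (valence 2) → 0 H
  atom 14: C, bond orders sum to 4 (valence 4) → 0 H
  atom 15: C, bond orders sum to 2 (valence 4) → 2 H
  atom 16: C, bond orders sum to 1 (valence 4) → 3 H
Total hydrogens: 13.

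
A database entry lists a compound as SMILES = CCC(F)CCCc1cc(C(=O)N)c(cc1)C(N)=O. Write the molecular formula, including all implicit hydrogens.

Walk through each heavy atom and fill implicit hydrogens from standard valence (C 4, N 3, O 2, S 2, halogen 1); for lowercase aromatic atoms, an aromatic c carries 1 H when it has two neighbours and 0 H with three, and aromatic n carries 0 H:
  atom 1: C, bond orders sum to 1 (valence 4) → 3 H
  atom 2: C, bond orders sum to 2 (valence 4) → 2 H
  atom 3: C, bond orders sum to 3 (valence 4) → 1 H
  atom 4: F (halogen, monovalent) → 0 H
  atom 5: C, bond orders sum to 2 (valence 4) → 2 H
  atom 6: C, bond orders sum to 2 (valence 4) → 2 H
  atom 7: C, bond orders sum to 2 (valence 4) → 2 H
  atom 8: aromatic c, 3 neighbours → 0 H
  atom 9: aromatic c, 2 neighbours → 1 H
  atom 10: aromatic c, 3 neighbours → 0 H
  atom 11: C, bond orders sum to 4 (valence 4) → 0 H
  atom 12: O, bond orders sum to 2 (valence 2) → 0 H
  atom 13: N, bond orders sum to 1 (valence 3) → 2 H
  atom 14: aromatic c, 3 neighbours → 0 H
  atom 15: aromatic c, 2 neighbours → 1 H
  atom 16: aromatic c, 2 neighbours → 1 H
  atom 17: C, bond orders sum to 4 (valence 4) → 0 H
  atom 18: N, bond orders sum to 1 (valence 3) → 2 H
  atom 19: O, bond orders sum to 2 (valence 2) → 0 H
Totals → C:14, H:19, F:1, N:2, O:2.

C14H19FN2O2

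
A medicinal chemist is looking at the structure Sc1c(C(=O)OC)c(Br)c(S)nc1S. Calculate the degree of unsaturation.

Molecular formula: C7H6BrNO2S3.
DoU = (2C + 2 + N − H − X) / 2, where X is the halogen count and O/S are ignored.
    = (2·7 + 2 + 1 − 6 − 1) / 2 = 10 / 2 = 5.

5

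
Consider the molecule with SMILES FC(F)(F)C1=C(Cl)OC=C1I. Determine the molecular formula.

C5HClF3IO

Walk through each heavy atom and fill implicit hydrogens from standard valence (C 4, N 3, O 2, S 2, halogen 1):
  atom 1: F (halogen, monovalent) → 0 H
  atom 2: C, bond orders sum to 4 (valence 4) → 0 H
  atom 3: F (halogen, monovalent) → 0 H
  atom 4: F (halogen, monovalent) → 0 H
  atom 5: C, bond orders sum to 4 (valence 4) → 0 H
  atom 6: C, bond orders sum to 4 (valence 4) → 0 H
  atom 7: Cl (halogen, monovalent) → 0 H
  atom 8: O, bond orders sum to 2 (valence 2) → 0 H
  atom 9: C, bond orders sum to 3 (valence 4) → 1 H
  atom 10: C, bond orders sum to 4 (valence 4) → 0 H
  atom 11: I (halogen, monovalent) → 0 H
Totals → C:5, H:1, Cl:1, F:3, I:1, O:1.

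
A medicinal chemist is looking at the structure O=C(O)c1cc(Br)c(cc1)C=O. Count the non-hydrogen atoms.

12

Every atom symbol written in the SMILES (organic subset) is one heavy atom; implicit H are not written.
Heavy atoms by element → Br:1, C:8, O:3.
Total: 12.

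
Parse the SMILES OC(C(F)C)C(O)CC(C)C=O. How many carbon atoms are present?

Count every carbon token in the SMILES (each C, including those in ring-closure positions and inside branches).
Carbon count: 8.

8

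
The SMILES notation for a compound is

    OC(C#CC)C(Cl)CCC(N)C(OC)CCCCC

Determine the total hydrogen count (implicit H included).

Walk through each heavy atom and fill implicit hydrogens from standard valence (C 4, N 3, O 2, S 2, halogen 1):
  atom 1: O, bond orders sum to 1 (valence 2) → 1 H
  atom 2: C, bond orders sum to 3 (valence 4) → 1 H
  atom 3: C, bond orders sum to 4 (valence 4) → 0 H
  atom 4: C, bond orders sum to 4 (valence 4) → 0 H
  atom 5: C, bond orders sum to 1 (valence 4) → 3 H
  atom 6: C, bond orders sum to 3 (valence 4) → 1 H
  atom 7: Cl (halogen, monovalent) → 0 H
  atom 8: C, bond orders sum to 2 (valence 4) → 2 H
  atom 9: C, bond orders sum to 2 (valence 4) → 2 H
  atom 10: C, bond orders sum to 3 (valence 4) → 1 H
  atom 11: N, bond orders sum to 1 (valence 3) → 2 H
  atom 12: C, bond orders sum to 3 (valence 4) → 1 H
  atom 13: O, bond orders sum to 2 (valence 2) → 0 H
  atom 14: C, bond orders sum to 1 (valence 4) → 3 H
  atom 15: C, bond orders sum to 2 (valence 4) → 2 H
  atom 16: C, bond orders sum to 2 (valence 4) → 2 H
  atom 17: C, bond orders sum to 2 (valence 4) → 2 H
  atom 18: C, bond orders sum to 2 (valence 4) → 2 H
  atom 19: C, bond orders sum to 1 (valence 4) → 3 H
Total hydrogens: 28.

28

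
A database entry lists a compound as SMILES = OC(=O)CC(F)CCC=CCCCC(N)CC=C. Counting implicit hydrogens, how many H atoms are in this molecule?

Walk through each heavy atom and fill implicit hydrogens from standard valence (C 4, N 3, O 2, S 2, halogen 1):
  atom 1: O, bond orders sum to 1 (valence 2) → 1 H
  atom 2: C, bond orders sum to 4 (valence 4) → 0 H
  atom 3: O, bond orders sum to 2 (valence 2) → 0 H
  atom 4: C, bond orders sum to 2 (valence 4) → 2 H
  atom 5: C, bond orders sum to 3 (valence 4) → 1 H
  atom 6: F (halogen, monovalent) → 0 H
  atom 7: C, bond orders sum to 2 (valence 4) → 2 H
  atom 8: C, bond orders sum to 2 (valence 4) → 2 H
  atom 9: C, bond orders sum to 3 (valence 4) → 1 H
  atom 10: C, bond orders sum to 3 (valence 4) → 1 H
  atom 11: C, bond orders sum to 2 (valence 4) → 2 H
  atom 12: C, bond orders sum to 2 (valence 4) → 2 H
  atom 13: C, bond orders sum to 2 (valence 4) → 2 H
  atom 14: C, bond orders sum to 3 (valence 4) → 1 H
  atom 15: N, bond orders sum to 1 (valence 3) → 2 H
  atom 16: C, bond orders sum to 2 (valence 4) → 2 H
  atom 17: C, bond orders sum to 3 (valence 4) → 1 H
  atom 18: C, bond orders sum to 2 (valence 4) → 2 H
Total hydrogens: 24.

24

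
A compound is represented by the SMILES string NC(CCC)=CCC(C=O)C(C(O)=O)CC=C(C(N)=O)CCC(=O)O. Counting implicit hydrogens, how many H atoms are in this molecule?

Walk through each heavy atom and fill implicit hydrogens from standard valence (C 4, N 3, O 2, S 2, halogen 1):
  atom 1: N, bond orders sum to 1 (valence 3) → 2 H
  atom 2: C, bond orders sum to 4 (valence 4) → 0 H
  atom 3: C, bond orders sum to 2 (valence 4) → 2 H
  atom 4: C, bond orders sum to 2 (valence 4) → 2 H
  atom 5: C, bond orders sum to 1 (valence 4) → 3 H
  atom 6: C, bond orders sum to 3 (valence 4) → 1 H
  atom 7: C, bond orders sum to 2 (valence 4) → 2 H
  atom 8: C, bond orders sum to 3 (valence 4) → 1 H
  atom 9: C, bond orders sum to 3 (valence 4) → 1 H
  atom 10: O, bond orders sum to 2 (valence 2) → 0 H
  atom 11: C, bond orders sum to 3 (valence 4) → 1 H
  atom 12: C, bond orders sum to 4 (valence 4) → 0 H
  atom 13: O, bond orders sum to 1 (valence 2) → 1 H
  atom 14: O, bond orders sum to 2 (valence 2) → 0 H
  atom 15: C, bond orders sum to 2 (valence 4) → 2 H
  atom 16: C, bond orders sum to 3 (valence 4) → 1 H
  atom 17: C, bond orders sum to 4 (valence 4) → 0 H
  atom 18: C, bond orders sum to 4 (valence 4) → 0 H
  atom 19: N, bond orders sum to 1 (valence 3) → 2 H
  atom 20: O, bond orders sum to 2 (valence 2) → 0 H
  atom 21: C, bond orders sum to 2 (valence 4) → 2 H
  atom 22: C, bond orders sum to 2 (valence 4) → 2 H
  atom 23: C, bond orders sum to 4 (valence 4) → 0 H
  atom 24: O, bond orders sum to 2 (valence 2) → 0 H
  atom 25: O, bond orders sum to 1 (valence 2) → 1 H
Total hydrogens: 26.

26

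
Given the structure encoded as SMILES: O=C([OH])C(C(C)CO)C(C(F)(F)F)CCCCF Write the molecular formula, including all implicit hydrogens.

Walk through each heavy atom and fill implicit hydrogens from standard valence (C 4, N 3, O 2, S 2, halogen 1):
  atom 1: O, bond orders sum to 2 (valence 2) → 0 H
  atom 2: C, bond orders sum to 4 (valence 4) → 0 H
  atom 3: O with explicit H count 1
  atom 4: C, bond orders sum to 3 (valence 4) → 1 H
  atom 5: C, bond orders sum to 3 (valence 4) → 1 H
  atom 6: C, bond orders sum to 1 (valence 4) → 3 H
  atom 7: C, bond orders sum to 2 (valence 4) → 2 H
  atom 8: O, bond orders sum to 1 (valence 2) → 1 H
  atom 9: C, bond orders sum to 3 (valence 4) → 1 H
  atom 10: C, bond orders sum to 4 (valence 4) → 0 H
  atom 11: F (halogen, monovalent) → 0 H
  atom 12: F (halogen, monovalent) → 0 H
  atom 13: F (halogen, monovalent) → 0 H
  atom 14: C, bond orders sum to 2 (valence 4) → 2 H
  atom 15: C, bond orders sum to 2 (valence 4) → 2 H
  atom 16: C, bond orders sum to 2 (valence 4) → 2 H
  atom 17: C, bond orders sum to 2 (valence 4) → 2 H
  atom 18: F (halogen, monovalent) → 0 H
Totals → C:11, H:18, F:4, O:3.

C11H18F4O3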